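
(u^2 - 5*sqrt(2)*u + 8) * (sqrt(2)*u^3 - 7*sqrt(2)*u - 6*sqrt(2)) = sqrt(2)*u^5 - 10*u^4 + sqrt(2)*u^3 - 6*sqrt(2)*u^2 + 70*u^2 - 56*sqrt(2)*u + 60*u - 48*sqrt(2)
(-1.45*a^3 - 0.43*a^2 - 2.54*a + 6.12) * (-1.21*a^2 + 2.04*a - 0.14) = 1.7545*a^5 - 2.4377*a^4 + 2.3992*a^3 - 12.5266*a^2 + 12.8404*a - 0.8568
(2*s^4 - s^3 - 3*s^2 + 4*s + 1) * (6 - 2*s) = -4*s^5 + 14*s^4 - 26*s^2 + 22*s + 6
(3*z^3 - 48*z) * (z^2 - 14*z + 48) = 3*z^5 - 42*z^4 + 96*z^3 + 672*z^2 - 2304*z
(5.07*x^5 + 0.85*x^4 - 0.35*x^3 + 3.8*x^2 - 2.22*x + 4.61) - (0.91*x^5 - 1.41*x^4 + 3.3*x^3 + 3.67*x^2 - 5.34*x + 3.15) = 4.16*x^5 + 2.26*x^4 - 3.65*x^3 + 0.13*x^2 + 3.12*x + 1.46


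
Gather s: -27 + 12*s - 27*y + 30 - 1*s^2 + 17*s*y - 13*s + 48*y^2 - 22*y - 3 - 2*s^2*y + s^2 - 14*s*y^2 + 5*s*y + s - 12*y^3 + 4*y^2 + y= -2*s^2*y + s*(-14*y^2 + 22*y) - 12*y^3 + 52*y^2 - 48*y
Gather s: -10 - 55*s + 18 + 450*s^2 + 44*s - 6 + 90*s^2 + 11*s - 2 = 540*s^2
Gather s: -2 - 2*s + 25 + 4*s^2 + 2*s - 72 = 4*s^2 - 49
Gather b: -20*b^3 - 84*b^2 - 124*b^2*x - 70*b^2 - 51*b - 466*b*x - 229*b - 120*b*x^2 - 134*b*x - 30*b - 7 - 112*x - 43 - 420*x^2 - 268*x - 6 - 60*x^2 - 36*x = -20*b^3 + b^2*(-124*x - 154) + b*(-120*x^2 - 600*x - 310) - 480*x^2 - 416*x - 56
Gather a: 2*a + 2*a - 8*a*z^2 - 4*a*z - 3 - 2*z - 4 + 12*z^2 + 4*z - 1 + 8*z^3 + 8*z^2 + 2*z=a*(-8*z^2 - 4*z + 4) + 8*z^3 + 20*z^2 + 4*z - 8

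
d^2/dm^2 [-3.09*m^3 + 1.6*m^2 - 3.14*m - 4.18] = 3.2 - 18.54*m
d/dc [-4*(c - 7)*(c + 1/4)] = 27 - 8*c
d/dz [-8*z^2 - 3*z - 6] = -16*z - 3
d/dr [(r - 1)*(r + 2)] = 2*r + 1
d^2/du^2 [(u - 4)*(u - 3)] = 2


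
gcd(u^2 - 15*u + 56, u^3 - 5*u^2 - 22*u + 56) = u - 7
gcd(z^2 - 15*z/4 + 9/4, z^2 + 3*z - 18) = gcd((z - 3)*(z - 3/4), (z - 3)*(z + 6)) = z - 3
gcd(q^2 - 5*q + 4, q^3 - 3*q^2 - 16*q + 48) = q - 4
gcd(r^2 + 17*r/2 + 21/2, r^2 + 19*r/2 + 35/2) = r + 7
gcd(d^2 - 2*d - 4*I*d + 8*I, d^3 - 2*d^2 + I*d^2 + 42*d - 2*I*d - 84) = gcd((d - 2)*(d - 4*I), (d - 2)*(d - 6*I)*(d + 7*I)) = d - 2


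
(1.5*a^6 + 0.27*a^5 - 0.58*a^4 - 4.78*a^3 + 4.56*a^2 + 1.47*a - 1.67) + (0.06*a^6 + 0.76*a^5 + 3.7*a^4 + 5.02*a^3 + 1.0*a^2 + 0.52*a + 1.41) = 1.56*a^6 + 1.03*a^5 + 3.12*a^4 + 0.239999999999999*a^3 + 5.56*a^2 + 1.99*a - 0.26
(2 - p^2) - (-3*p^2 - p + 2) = 2*p^2 + p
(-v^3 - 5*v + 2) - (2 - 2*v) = -v^3 - 3*v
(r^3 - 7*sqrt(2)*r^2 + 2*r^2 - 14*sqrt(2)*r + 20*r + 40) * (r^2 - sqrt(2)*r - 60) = r^5 - 8*sqrt(2)*r^4 + 2*r^4 - 26*r^3 - 16*sqrt(2)*r^3 - 52*r^2 + 400*sqrt(2)*r^2 - 1200*r + 800*sqrt(2)*r - 2400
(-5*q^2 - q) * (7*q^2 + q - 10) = -35*q^4 - 12*q^3 + 49*q^2 + 10*q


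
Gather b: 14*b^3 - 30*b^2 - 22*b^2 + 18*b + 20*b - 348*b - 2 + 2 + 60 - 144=14*b^3 - 52*b^2 - 310*b - 84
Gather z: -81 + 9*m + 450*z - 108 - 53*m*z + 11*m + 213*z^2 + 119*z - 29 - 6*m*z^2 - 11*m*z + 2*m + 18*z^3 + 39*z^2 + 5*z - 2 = 22*m + 18*z^3 + z^2*(252 - 6*m) + z*(574 - 64*m) - 220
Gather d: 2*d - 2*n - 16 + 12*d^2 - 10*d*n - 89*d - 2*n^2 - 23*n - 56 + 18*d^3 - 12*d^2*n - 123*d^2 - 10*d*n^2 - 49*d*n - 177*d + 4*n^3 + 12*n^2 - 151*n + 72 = 18*d^3 + d^2*(-12*n - 111) + d*(-10*n^2 - 59*n - 264) + 4*n^3 + 10*n^2 - 176*n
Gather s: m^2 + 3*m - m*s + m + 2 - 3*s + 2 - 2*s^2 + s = m^2 + 4*m - 2*s^2 + s*(-m - 2) + 4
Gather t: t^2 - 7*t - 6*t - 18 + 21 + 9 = t^2 - 13*t + 12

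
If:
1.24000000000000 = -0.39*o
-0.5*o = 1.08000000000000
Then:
No Solution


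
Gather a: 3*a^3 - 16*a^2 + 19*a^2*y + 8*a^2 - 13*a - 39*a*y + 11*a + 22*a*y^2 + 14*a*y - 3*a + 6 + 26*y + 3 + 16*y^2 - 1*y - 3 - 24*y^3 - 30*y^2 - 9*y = 3*a^3 + a^2*(19*y - 8) + a*(22*y^2 - 25*y - 5) - 24*y^3 - 14*y^2 + 16*y + 6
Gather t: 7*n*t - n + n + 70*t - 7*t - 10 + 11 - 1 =t*(7*n + 63)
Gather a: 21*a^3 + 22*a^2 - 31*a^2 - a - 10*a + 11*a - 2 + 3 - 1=21*a^3 - 9*a^2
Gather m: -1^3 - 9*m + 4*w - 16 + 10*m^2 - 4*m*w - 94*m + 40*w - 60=10*m^2 + m*(-4*w - 103) + 44*w - 77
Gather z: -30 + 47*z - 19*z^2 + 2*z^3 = 2*z^3 - 19*z^2 + 47*z - 30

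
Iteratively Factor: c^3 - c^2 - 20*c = (c)*(c^2 - c - 20) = c*(c - 5)*(c + 4)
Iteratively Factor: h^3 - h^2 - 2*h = (h - 2)*(h^2 + h) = h*(h - 2)*(h + 1)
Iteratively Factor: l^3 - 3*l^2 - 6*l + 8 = (l - 4)*(l^2 + l - 2) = (l - 4)*(l + 2)*(l - 1)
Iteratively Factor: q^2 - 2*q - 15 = (q + 3)*(q - 5)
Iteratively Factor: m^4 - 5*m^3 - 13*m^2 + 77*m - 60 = (m - 3)*(m^3 - 2*m^2 - 19*m + 20) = (m - 5)*(m - 3)*(m^2 + 3*m - 4) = (m - 5)*(m - 3)*(m + 4)*(m - 1)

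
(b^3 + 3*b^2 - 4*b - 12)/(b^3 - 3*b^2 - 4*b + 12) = (b + 3)/(b - 3)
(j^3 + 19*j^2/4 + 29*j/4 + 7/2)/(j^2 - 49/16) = 4*(j^2 + 3*j + 2)/(4*j - 7)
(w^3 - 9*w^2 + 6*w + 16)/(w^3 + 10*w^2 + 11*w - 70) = (w^2 - 7*w - 8)/(w^2 + 12*w + 35)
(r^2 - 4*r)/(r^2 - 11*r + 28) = r/(r - 7)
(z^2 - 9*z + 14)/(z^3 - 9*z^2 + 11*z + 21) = (z - 2)/(z^2 - 2*z - 3)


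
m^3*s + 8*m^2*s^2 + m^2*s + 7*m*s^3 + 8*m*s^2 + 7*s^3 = (m + s)*(m + 7*s)*(m*s + s)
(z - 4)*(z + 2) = z^2 - 2*z - 8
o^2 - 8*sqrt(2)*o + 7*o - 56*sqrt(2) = (o + 7)*(o - 8*sqrt(2))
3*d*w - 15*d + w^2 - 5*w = (3*d + w)*(w - 5)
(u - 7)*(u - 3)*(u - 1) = u^3 - 11*u^2 + 31*u - 21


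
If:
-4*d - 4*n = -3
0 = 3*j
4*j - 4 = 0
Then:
No Solution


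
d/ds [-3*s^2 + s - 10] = 1 - 6*s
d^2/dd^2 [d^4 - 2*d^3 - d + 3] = 12*d*(d - 1)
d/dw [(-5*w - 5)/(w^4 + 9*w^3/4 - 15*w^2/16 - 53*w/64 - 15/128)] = 640*(96*w^3 + 248*w^2 + 124*w - 91)/(4096*w^7 + 17408*w^6 + 8704*w^5 - 26240*w^4 - 6064*w^3 + 5716*w^2 + 2280*w + 225)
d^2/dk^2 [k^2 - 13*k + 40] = 2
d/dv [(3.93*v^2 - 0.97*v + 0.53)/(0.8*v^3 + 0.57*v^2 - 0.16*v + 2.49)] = (-3.144*v^4 + 1.552*v^3 - 1.3479*v^2 + 18.9672*v - 2.3305)/(0.64*v^6 + 0.912*v^5 + 0.0689*v^4 + 3.8016*v^3 + 2.8642*v^2 - 0.7968*v + 6.2001)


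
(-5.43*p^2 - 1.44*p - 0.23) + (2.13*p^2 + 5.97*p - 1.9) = -3.3*p^2 + 4.53*p - 2.13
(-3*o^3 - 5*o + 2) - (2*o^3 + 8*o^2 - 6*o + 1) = -5*o^3 - 8*o^2 + o + 1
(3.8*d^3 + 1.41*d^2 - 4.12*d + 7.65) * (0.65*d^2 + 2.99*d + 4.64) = 2.47*d^5 + 12.2785*d^4 + 19.1699*d^3 - 0.803900000000002*d^2 + 3.75670000000001*d + 35.496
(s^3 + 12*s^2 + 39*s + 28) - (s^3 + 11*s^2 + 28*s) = s^2 + 11*s + 28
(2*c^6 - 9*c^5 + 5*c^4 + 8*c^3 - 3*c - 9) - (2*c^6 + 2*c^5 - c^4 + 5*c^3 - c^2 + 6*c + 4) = -11*c^5 + 6*c^4 + 3*c^3 + c^2 - 9*c - 13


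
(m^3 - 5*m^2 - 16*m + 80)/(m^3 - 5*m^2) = 1 - 16/m^2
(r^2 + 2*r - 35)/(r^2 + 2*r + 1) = (r^2 + 2*r - 35)/(r^2 + 2*r + 1)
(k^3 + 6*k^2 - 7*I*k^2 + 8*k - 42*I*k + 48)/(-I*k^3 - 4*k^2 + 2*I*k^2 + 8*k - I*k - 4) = (I*k^3 + k^2*(7 + 6*I) + k*(42 + 8*I) + 48*I)/(k^3 + k^2*(-2 - 4*I) + k*(1 + 8*I) - 4*I)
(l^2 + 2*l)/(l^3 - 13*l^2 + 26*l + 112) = l/(l^2 - 15*l + 56)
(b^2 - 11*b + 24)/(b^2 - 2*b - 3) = (b - 8)/(b + 1)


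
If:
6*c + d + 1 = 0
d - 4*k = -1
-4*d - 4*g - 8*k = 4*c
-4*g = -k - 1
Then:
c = -6/67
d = -31/67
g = 19/67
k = 9/67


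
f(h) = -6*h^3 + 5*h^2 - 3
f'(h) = -18*h^2 + 10*h = 2*h*(5 - 9*h)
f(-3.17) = 238.37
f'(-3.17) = -212.58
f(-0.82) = 3.67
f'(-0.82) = -20.30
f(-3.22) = 249.16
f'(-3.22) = -218.83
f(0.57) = -2.49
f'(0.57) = -0.15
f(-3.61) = 344.44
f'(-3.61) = -270.68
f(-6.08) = 1530.37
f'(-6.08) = -726.20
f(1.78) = -21.00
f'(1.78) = -39.23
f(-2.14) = 78.70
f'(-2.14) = -103.83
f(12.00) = -9651.00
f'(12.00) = -2472.00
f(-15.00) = 21372.00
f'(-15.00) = -4200.00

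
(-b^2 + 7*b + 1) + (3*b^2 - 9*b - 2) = 2*b^2 - 2*b - 1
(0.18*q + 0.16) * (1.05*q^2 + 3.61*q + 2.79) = 0.189*q^3 + 0.8178*q^2 + 1.0798*q + 0.4464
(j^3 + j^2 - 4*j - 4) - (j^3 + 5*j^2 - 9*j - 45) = -4*j^2 + 5*j + 41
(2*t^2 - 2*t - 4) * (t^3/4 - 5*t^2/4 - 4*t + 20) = t^5/2 - 3*t^4 - 13*t^3/2 + 53*t^2 - 24*t - 80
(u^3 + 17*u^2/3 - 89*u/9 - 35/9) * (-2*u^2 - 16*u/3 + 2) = -2*u^5 - 50*u^4/3 - 76*u^3/9 + 1940*u^2/27 + 26*u/27 - 70/9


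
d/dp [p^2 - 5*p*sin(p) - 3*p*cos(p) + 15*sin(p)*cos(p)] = 3*p*sin(p) - 5*p*cos(p) + 2*p - 5*sin(p) - 3*cos(p) + 15*cos(2*p)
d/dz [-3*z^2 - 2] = -6*z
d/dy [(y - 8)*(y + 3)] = 2*y - 5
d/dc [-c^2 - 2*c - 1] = -2*c - 2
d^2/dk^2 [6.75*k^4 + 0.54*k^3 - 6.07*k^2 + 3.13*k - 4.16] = 81.0*k^2 + 3.24*k - 12.14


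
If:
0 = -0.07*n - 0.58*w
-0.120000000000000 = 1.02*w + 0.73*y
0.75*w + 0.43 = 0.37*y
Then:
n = 3.21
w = -0.39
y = 0.38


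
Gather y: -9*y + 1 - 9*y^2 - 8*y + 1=-9*y^2 - 17*y + 2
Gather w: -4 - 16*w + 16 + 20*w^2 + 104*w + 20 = 20*w^2 + 88*w + 32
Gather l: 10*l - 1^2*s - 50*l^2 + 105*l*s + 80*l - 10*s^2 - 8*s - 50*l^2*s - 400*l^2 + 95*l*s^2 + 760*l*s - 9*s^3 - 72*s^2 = l^2*(-50*s - 450) + l*(95*s^2 + 865*s + 90) - 9*s^3 - 82*s^2 - 9*s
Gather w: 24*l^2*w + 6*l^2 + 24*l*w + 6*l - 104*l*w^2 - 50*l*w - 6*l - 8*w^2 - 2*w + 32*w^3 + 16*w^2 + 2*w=6*l^2 + 32*w^3 + w^2*(8 - 104*l) + w*(24*l^2 - 26*l)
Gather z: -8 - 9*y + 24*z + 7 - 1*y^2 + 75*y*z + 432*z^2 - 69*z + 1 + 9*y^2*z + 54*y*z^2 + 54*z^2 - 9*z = -y^2 - 9*y + z^2*(54*y + 486) + z*(9*y^2 + 75*y - 54)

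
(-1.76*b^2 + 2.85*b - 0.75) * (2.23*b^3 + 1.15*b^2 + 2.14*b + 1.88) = -3.9248*b^5 + 4.3315*b^4 - 2.1614*b^3 + 1.9277*b^2 + 3.753*b - 1.41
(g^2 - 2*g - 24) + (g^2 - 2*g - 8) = 2*g^2 - 4*g - 32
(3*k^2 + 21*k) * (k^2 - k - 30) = 3*k^4 + 18*k^3 - 111*k^2 - 630*k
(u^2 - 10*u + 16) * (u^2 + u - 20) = u^4 - 9*u^3 - 14*u^2 + 216*u - 320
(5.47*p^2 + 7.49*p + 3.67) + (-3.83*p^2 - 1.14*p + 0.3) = 1.64*p^2 + 6.35*p + 3.97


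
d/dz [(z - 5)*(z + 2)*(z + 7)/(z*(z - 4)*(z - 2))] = 2*(-5*z^4 + 39*z^3 + 28*z^2 - 420*z + 280)/(z^2*(z^4 - 12*z^3 + 52*z^2 - 96*z + 64))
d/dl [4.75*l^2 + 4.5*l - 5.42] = 9.5*l + 4.5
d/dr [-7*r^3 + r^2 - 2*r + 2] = -21*r^2 + 2*r - 2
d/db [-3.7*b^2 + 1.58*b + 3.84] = 1.58 - 7.4*b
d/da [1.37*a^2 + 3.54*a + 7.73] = 2.74*a + 3.54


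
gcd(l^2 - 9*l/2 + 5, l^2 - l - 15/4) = l - 5/2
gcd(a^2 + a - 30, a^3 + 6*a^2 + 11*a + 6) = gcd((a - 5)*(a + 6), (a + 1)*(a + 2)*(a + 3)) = 1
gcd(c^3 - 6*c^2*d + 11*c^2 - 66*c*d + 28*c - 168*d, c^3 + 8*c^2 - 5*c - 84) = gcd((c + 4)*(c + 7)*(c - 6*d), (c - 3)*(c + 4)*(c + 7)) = c^2 + 11*c + 28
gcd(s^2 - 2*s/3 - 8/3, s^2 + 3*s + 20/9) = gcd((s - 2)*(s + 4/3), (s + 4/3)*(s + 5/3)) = s + 4/3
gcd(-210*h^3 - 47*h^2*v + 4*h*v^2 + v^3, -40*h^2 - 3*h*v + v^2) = 5*h + v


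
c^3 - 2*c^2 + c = c*(c - 1)^2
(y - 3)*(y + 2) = y^2 - y - 6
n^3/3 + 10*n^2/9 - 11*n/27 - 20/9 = (n/3 + 1)*(n - 4/3)*(n + 5/3)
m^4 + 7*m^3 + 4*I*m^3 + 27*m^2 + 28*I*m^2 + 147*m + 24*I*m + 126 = (m + 1)*(m + 6)*(m - 3*I)*(m + 7*I)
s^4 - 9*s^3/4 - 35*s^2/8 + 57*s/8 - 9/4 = (s - 3)*(s - 3/4)*(s - 1/2)*(s + 2)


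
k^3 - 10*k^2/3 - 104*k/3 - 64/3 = (k - 8)*(k + 2/3)*(k + 4)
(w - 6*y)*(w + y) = w^2 - 5*w*y - 6*y^2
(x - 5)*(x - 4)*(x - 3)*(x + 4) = x^4 - 8*x^3 - x^2 + 128*x - 240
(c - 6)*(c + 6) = c^2 - 36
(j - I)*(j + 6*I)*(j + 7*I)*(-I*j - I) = -I*j^4 + 12*j^3 - I*j^3 + 12*j^2 + 29*I*j^2 + 42*j + 29*I*j + 42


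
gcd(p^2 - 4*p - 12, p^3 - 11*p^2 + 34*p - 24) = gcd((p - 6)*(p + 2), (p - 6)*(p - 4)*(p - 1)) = p - 6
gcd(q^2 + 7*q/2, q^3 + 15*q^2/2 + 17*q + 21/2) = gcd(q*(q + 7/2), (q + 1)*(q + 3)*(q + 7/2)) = q + 7/2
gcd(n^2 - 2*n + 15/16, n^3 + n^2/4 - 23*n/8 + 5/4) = n - 5/4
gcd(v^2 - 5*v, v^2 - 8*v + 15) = v - 5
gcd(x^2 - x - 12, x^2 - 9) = x + 3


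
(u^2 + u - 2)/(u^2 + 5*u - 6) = (u + 2)/(u + 6)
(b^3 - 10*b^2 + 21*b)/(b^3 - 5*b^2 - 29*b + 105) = b/(b + 5)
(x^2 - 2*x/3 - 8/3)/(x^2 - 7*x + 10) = (x + 4/3)/(x - 5)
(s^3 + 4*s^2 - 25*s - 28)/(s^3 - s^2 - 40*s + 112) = (s + 1)/(s - 4)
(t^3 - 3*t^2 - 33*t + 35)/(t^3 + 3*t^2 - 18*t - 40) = (t^2 - 8*t + 7)/(t^2 - 2*t - 8)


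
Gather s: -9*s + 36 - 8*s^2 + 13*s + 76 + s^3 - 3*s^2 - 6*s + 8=s^3 - 11*s^2 - 2*s + 120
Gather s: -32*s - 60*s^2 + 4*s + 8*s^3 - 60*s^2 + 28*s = 8*s^3 - 120*s^2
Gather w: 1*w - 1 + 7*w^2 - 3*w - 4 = 7*w^2 - 2*w - 5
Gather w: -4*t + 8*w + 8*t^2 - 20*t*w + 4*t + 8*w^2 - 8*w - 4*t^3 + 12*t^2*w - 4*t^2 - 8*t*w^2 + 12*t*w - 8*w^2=-4*t^3 + 4*t^2 - 8*t*w^2 + w*(12*t^2 - 8*t)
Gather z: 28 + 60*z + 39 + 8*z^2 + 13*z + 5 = 8*z^2 + 73*z + 72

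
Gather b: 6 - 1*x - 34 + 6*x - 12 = 5*x - 40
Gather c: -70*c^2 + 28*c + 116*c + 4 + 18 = -70*c^2 + 144*c + 22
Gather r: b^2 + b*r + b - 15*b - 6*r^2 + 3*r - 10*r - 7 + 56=b^2 - 14*b - 6*r^2 + r*(b - 7) + 49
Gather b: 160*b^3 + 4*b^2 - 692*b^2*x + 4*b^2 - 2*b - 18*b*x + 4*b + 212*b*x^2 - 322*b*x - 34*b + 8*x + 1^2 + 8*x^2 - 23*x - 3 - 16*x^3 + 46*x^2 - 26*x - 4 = 160*b^3 + b^2*(8 - 692*x) + b*(212*x^2 - 340*x - 32) - 16*x^3 + 54*x^2 - 41*x - 6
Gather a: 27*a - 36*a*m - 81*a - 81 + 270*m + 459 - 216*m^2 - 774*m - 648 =a*(-36*m - 54) - 216*m^2 - 504*m - 270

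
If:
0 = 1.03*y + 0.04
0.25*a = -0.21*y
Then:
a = 0.03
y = -0.04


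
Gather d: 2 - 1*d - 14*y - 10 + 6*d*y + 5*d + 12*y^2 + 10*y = d*(6*y + 4) + 12*y^2 - 4*y - 8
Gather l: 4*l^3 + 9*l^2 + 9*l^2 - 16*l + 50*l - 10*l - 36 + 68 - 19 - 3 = 4*l^3 + 18*l^2 + 24*l + 10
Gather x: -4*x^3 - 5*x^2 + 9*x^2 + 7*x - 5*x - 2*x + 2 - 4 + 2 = -4*x^3 + 4*x^2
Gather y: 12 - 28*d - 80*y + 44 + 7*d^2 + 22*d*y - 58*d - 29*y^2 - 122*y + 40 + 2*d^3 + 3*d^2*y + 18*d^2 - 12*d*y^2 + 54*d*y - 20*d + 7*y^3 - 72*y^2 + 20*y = 2*d^3 + 25*d^2 - 106*d + 7*y^3 + y^2*(-12*d - 101) + y*(3*d^2 + 76*d - 182) + 96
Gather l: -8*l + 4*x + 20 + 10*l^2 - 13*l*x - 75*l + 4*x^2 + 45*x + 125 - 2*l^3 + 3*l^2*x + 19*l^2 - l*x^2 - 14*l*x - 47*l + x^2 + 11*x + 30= -2*l^3 + l^2*(3*x + 29) + l*(-x^2 - 27*x - 130) + 5*x^2 + 60*x + 175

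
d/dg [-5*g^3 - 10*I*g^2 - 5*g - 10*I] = -15*g^2 - 20*I*g - 5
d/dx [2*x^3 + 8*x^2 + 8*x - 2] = 6*x^2 + 16*x + 8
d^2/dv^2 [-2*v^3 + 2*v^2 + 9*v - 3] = 4 - 12*v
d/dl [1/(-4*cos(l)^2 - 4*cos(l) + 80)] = -(2*cos(l) + 1)*sin(l)/(4*(cos(l)^2 + cos(l) - 20)^2)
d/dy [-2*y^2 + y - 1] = 1 - 4*y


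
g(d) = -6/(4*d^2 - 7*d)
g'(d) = -6*(7 - 8*d)/(4*d^2 - 7*d)^2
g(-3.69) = -0.07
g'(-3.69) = -0.03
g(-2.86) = -0.11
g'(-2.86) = -0.06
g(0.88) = 1.96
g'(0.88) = 0.03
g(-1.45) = -0.32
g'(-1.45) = -0.32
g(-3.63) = -0.08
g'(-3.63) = -0.04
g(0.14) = 6.65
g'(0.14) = -43.40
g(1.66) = 10.04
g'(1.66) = 105.51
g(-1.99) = -0.20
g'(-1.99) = -0.16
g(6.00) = -0.06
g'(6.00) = 0.02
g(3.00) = -0.40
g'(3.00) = 0.45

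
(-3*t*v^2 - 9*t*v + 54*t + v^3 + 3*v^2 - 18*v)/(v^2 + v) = (-3*t*v^2 - 9*t*v + 54*t + v^3 + 3*v^2 - 18*v)/(v*(v + 1))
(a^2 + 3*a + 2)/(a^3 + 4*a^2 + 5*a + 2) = 1/(a + 1)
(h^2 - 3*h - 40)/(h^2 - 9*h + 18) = (h^2 - 3*h - 40)/(h^2 - 9*h + 18)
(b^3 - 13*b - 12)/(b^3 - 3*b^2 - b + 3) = (b^2 - b - 12)/(b^2 - 4*b + 3)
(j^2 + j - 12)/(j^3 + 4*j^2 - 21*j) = (j + 4)/(j*(j + 7))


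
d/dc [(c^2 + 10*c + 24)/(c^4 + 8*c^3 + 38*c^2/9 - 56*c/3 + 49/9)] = 18*(-9*c^5 - 171*c^4 - 1152*c^3 - 2866*c^2 - 863*c + 2261)/(81*c^8 + 1296*c^7 + 5868*c^6 + 2448*c^5 - 21866*c^4 - 5712*c^3 + 31948*c^2 - 16464*c + 2401)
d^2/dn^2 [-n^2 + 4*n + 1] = -2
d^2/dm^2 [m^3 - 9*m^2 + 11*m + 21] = 6*m - 18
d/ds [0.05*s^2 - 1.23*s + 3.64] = 0.1*s - 1.23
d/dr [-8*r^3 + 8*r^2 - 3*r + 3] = -24*r^2 + 16*r - 3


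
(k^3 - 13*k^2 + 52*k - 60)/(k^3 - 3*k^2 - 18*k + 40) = (k - 6)/(k + 4)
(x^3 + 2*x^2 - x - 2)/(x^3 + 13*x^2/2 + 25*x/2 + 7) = 2*(x - 1)/(2*x + 7)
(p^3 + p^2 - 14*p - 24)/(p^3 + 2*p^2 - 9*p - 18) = (p - 4)/(p - 3)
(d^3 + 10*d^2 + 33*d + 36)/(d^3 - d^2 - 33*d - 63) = (d + 4)/(d - 7)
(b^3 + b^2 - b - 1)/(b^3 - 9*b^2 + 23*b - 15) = (b^2 + 2*b + 1)/(b^2 - 8*b + 15)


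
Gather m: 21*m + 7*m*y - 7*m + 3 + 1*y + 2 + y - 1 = m*(7*y + 14) + 2*y + 4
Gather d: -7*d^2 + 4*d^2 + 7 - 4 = 3 - 3*d^2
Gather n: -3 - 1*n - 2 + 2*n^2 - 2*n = 2*n^2 - 3*n - 5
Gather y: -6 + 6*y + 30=6*y + 24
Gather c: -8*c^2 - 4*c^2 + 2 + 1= 3 - 12*c^2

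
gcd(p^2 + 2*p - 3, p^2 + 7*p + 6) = 1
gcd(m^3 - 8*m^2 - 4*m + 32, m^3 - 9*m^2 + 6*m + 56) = m + 2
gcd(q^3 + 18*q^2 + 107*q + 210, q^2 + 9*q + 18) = q + 6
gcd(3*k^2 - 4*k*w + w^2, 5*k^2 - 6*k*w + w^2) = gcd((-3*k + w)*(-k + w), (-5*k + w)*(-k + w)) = -k + w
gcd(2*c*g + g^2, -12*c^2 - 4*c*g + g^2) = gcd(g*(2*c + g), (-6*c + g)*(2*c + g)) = 2*c + g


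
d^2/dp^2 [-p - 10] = 0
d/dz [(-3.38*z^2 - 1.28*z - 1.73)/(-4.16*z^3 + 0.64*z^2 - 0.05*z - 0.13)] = (-14.0608*z^4 - 10.6496*z^3 - 20.6022*z^2 + 3.0932*z + 0.0799)/(17.3056*z^6 - 5.3248*z^5 + 0.8256*z^4 + 1.0176*z^3 - 0.1639*z^2 + 0.013*z + 0.0169)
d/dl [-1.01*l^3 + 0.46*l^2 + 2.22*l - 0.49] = -3.03*l^2 + 0.92*l + 2.22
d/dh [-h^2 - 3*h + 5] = -2*h - 3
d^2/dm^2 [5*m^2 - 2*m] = 10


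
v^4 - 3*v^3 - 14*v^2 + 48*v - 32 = (v - 4)*(v - 2)*(v - 1)*(v + 4)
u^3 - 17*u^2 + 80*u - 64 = (u - 8)^2*(u - 1)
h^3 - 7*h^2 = h^2*(h - 7)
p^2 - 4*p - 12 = (p - 6)*(p + 2)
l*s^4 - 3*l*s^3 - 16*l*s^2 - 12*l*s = s*(s - 6)*(s + 2)*(l*s + l)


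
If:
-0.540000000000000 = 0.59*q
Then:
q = -0.92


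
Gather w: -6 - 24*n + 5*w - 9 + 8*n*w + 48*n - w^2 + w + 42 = 24*n - w^2 + w*(8*n + 6) + 27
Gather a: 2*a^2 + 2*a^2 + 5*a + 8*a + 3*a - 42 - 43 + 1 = 4*a^2 + 16*a - 84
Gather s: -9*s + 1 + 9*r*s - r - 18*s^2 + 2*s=-r - 18*s^2 + s*(9*r - 7) + 1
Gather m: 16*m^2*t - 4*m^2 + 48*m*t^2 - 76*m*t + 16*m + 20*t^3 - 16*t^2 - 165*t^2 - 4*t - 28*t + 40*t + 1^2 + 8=m^2*(16*t - 4) + m*(48*t^2 - 76*t + 16) + 20*t^3 - 181*t^2 + 8*t + 9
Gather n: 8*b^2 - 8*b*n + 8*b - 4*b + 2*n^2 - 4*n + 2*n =8*b^2 + 4*b + 2*n^2 + n*(-8*b - 2)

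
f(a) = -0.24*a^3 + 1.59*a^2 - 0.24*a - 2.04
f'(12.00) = -65.76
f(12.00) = -190.68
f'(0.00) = -0.24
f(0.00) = -2.04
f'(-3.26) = -18.26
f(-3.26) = 23.96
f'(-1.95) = -9.18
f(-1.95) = 6.25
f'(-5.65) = -41.19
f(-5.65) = 93.36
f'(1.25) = 2.61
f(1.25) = -0.32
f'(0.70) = 1.63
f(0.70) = -1.51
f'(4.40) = -0.19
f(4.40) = 7.24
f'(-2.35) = -11.69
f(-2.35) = 10.42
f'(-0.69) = -2.78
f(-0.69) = -1.04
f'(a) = -0.72*a^2 + 3.18*a - 0.24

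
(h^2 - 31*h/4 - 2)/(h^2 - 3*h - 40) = (h + 1/4)/(h + 5)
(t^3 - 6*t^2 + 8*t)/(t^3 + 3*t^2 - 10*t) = (t - 4)/(t + 5)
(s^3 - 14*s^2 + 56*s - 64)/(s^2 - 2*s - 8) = (s^2 - 10*s + 16)/(s + 2)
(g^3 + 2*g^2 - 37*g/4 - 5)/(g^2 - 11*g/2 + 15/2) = (g^2 + 9*g/2 + 2)/(g - 3)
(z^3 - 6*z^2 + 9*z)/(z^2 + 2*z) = (z^2 - 6*z + 9)/(z + 2)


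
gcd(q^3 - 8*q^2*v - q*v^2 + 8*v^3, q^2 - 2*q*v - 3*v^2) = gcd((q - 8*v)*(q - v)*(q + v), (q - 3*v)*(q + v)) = q + v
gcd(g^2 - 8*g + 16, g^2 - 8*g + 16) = g^2 - 8*g + 16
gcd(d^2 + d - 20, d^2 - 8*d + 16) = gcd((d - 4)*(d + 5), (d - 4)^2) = d - 4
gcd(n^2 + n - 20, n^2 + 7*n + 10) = n + 5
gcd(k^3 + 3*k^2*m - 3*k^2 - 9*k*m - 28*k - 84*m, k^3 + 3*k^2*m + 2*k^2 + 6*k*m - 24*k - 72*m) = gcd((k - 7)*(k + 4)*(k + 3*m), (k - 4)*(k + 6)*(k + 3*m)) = k + 3*m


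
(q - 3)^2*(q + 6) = q^3 - 27*q + 54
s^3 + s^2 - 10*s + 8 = (s - 2)*(s - 1)*(s + 4)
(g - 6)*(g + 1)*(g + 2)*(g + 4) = g^4 + g^3 - 28*g^2 - 76*g - 48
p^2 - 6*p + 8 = (p - 4)*(p - 2)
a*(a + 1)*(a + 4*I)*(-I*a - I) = -I*a^4 + 4*a^3 - 2*I*a^3 + 8*a^2 - I*a^2 + 4*a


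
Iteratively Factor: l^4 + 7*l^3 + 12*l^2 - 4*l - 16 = (l + 2)*(l^3 + 5*l^2 + 2*l - 8) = (l + 2)^2*(l^2 + 3*l - 4) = (l - 1)*(l + 2)^2*(l + 4)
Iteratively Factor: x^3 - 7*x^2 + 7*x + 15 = (x - 3)*(x^2 - 4*x - 5) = (x - 5)*(x - 3)*(x + 1)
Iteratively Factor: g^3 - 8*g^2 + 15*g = (g - 3)*(g^2 - 5*g) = (g - 5)*(g - 3)*(g)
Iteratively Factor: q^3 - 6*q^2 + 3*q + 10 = (q + 1)*(q^2 - 7*q + 10) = (q - 5)*(q + 1)*(q - 2)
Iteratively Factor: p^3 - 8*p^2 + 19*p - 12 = (p - 3)*(p^2 - 5*p + 4) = (p - 3)*(p - 1)*(p - 4)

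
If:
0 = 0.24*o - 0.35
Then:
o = 1.46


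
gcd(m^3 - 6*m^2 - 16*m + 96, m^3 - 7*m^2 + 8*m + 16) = m - 4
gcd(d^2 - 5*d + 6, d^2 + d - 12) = d - 3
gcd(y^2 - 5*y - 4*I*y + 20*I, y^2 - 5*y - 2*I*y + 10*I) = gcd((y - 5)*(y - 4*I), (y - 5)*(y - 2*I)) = y - 5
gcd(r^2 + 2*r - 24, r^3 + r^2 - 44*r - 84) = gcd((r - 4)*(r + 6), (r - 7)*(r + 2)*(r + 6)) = r + 6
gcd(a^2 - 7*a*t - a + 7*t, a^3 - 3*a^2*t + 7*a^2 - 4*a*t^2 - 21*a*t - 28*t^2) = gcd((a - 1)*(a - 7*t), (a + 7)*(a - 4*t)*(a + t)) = 1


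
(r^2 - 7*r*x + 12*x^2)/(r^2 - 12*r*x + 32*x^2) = (-r + 3*x)/(-r + 8*x)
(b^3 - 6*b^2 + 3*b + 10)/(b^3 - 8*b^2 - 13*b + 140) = (b^2 - b - 2)/(b^2 - 3*b - 28)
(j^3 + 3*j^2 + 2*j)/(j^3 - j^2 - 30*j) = (j^2 + 3*j + 2)/(j^2 - j - 30)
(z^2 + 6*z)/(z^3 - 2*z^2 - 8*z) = (z + 6)/(z^2 - 2*z - 8)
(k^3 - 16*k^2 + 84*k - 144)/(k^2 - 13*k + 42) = (k^2 - 10*k + 24)/(k - 7)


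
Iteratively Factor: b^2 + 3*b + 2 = (b + 1)*(b + 2)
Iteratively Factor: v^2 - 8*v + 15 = (v - 5)*(v - 3)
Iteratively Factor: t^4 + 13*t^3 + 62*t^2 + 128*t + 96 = (t + 2)*(t^3 + 11*t^2 + 40*t + 48) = (t + 2)*(t + 3)*(t^2 + 8*t + 16) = (t + 2)*(t + 3)*(t + 4)*(t + 4)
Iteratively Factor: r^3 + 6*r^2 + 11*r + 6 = (r + 2)*(r^2 + 4*r + 3) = (r + 2)*(r + 3)*(r + 1)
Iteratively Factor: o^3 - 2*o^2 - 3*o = (o)*(o^2 - 2*o - 3) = o*(o + 1)*(o - 3)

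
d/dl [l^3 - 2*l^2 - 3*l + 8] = 3*l^2 - 4*l - 3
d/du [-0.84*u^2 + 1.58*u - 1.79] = 1.58 - 1.68*u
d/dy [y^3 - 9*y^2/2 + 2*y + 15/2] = 3*y^2 - 9*y + 2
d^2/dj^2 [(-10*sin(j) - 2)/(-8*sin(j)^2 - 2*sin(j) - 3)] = 2*(-320*sin(j)^5 - 176*sin(j)^4 + 1312*sin(j)^3 + 506*sin(j)^2 - 663*sin(j) - 100)/(8*sin(j)^2 + 2*sin(j) + 3)^3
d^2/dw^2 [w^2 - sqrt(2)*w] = 2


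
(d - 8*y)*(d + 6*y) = d^2 - 2*d*y - 48*y^2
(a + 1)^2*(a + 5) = a^3 + 7*a^2 + 11*a + 5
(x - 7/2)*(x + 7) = x^2 + 7*x/2 - 49/2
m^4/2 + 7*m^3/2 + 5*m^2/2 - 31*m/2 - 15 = (m/2 + 1/2)*(m - 2)*(m + 3)*(m + 5)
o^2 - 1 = (o - 1)*(o + 1)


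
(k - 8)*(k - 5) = k^2 - 13*k + 40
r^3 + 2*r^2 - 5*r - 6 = (r - 2)*(r + 1)*(r + 3)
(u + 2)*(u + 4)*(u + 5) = u^3 + 11*u^2 + 38*u + 40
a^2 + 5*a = a*(a + 5)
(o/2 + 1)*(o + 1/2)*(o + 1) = o^3/2 + 7*o^2/4 + 7*o/4 + 1/2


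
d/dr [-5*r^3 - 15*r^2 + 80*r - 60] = -15*r^2 - 30*r + 80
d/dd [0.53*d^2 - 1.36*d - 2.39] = 1.06*d - 1.36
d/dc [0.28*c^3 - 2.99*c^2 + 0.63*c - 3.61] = 0.84*c^2 - 5.98*c + 0.63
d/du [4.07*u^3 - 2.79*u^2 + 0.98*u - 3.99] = 12.21*u^2 - 5.58*u + 0.98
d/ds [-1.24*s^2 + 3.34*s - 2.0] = 3.34 - 2.48*s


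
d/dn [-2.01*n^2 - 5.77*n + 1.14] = -4.02*n - 5.77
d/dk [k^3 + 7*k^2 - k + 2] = 3*k^2 + 14*k - 1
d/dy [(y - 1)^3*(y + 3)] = 4*(y - 1)^2*(y + 2)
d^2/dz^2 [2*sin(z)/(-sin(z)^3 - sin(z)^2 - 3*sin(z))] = 2*(4*sin(z)^4 + 3*sin(z)^3 - 17*sin(z)^2 - 9*sin(z) + 4)/(sin(z)^2 + sin(z) + 3)^3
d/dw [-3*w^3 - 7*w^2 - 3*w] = -9*w^2 - 14*w - 3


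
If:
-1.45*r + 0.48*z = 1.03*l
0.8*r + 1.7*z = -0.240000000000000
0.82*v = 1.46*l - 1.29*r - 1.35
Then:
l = 3.45752427184466*z + 0.422330097087379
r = -2.125*z - 0.3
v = 9.49906760596732*z - 0.422436656405399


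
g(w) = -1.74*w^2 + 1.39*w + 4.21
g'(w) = 1.39 - 3.48*w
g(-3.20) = -18.06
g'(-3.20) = 12.53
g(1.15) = 3.51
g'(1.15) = -2.61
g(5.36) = -38.33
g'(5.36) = -17.26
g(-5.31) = -52.23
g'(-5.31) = 19.87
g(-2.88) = -14.23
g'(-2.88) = 11.41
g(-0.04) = 4.15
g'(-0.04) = 1.53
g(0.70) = 4.33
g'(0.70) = -1.05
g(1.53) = 2.26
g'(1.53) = -3.93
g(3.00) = -7.28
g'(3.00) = -9.05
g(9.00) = -124.22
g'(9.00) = -29.93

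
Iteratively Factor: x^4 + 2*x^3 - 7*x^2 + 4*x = (x + 4)*(x^3 - 2*x^2 + x) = (x - 1)*(x + 4)*(x^2 - x) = x*(x - 1)*(x + 4)*(x - 1)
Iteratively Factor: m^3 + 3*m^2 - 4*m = (m - 1)*(m^2 + 4*m) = m*(m - 1)*(m + 4)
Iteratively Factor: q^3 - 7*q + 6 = (q - 2)*(q^2 + 2*q - 3) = (q - 2)*(q - 1)*(q + 3)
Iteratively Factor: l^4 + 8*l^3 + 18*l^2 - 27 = (l - 1)*(l^3 + 9*l^2 + 27*l + 27) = (l - 1)*(l + 3)*(l^2 + 6*l + 9) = (l - 1)*(l + 3)^2*(l + 3)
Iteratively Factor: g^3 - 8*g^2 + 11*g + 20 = (g - 4)*(g^2 - 4*g - 5) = (g - 5)*(g - 4)*(g + 1)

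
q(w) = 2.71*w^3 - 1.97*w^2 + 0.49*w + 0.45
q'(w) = 8.13*w^2 - 3.94*w + 0.49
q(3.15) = 67.15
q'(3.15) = 68.75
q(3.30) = 78.00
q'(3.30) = 76.02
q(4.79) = 255.43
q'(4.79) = 168.15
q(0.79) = 0.94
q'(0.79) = 2.45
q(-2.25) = -41.49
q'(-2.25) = 50.51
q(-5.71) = -571.10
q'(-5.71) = 288.06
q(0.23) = 0.49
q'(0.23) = 0.01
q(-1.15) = -6.84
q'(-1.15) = 15.77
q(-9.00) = -2139.12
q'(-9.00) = 694.48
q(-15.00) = -9596.40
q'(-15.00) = 1888.84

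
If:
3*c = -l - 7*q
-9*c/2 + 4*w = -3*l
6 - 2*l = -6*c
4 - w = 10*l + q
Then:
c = -1306/1569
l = 263/523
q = 149/523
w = -687/523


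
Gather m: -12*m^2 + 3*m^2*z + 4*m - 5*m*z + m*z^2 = m^2*(3*z - 12) + m*(z^2 - 5*z + 4)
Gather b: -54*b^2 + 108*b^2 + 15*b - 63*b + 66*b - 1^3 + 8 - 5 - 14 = 54*b^2 + 18*b - 12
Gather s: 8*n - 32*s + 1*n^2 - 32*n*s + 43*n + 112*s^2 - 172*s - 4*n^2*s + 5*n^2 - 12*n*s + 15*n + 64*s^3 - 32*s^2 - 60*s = 6*n^2 + 66*n + 64*s^3 + 80*s^2 + s*(-4*n^2 - 44*n - 264)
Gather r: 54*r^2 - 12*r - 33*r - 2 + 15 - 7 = 54*r^2 - 45*r + 6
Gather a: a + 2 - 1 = a + 1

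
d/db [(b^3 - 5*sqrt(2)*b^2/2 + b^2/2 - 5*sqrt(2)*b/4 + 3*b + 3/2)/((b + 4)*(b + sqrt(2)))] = (4*b^4 + 8*sqrt(2)*b^3 + 32*b^3 - 24*b^2 + 15*sqrt(2)*b^2 - 172*b + 16*sqrt(2)*b - 64 + 42*sqrt(2))/(4*(b^4 + 2*sqrt(2)*b^3 + 8*b^3 + 18*b^2 + 16*sqrt(2)*b^2 + 16*b + 32*sqrt(2)*b + 32))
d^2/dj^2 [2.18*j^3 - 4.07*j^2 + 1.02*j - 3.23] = 13.08*j - 8.14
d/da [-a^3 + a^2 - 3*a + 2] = -3*a^2 + 2*a - 3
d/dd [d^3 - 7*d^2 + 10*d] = 3*d^2 - 14*d + 10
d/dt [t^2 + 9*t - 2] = 2*t + 9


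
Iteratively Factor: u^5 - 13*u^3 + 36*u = (u - 3)*(u^4 + 3*u^3 - 4*u^2 - 12*u) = (u - 3)*(u + 2)*(u^3 + u^2 - 6*u) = u*(u - 3)*(u + 2)*(u^2 + u - 6) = u*(u - 3)*(u - 2)*(u + 2)*(u + 3)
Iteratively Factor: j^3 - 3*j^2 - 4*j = (j)*(j^2 - 3*j - 4) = j*(j - 4)*(j + 1)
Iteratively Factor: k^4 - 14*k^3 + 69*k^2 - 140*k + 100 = (k - 5)*(k^3 - 9*k^2 + 24*k - 20) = (k - 5)*(k - 2)*(k^2 - 7*k + 10) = (k - 5)^2*(k - 2)*(k - 2)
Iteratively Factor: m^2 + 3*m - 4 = (m - 1)*(m + 4)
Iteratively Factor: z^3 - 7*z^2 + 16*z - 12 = (z - 3)*(z^2 - 4*z + 4) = (z - 3)*(z - 2)*(z - 2)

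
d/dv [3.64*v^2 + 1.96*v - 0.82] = 7.28*v + 1.96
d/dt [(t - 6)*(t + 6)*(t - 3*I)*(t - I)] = 4*t^3 - 12*I*t^2 - 78*t + 144*I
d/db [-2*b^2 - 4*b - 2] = -4*b - 4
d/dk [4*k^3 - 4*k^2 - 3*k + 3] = 12*k^2 - 8*k - 3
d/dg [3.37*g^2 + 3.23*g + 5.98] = 6.74*g + 3.23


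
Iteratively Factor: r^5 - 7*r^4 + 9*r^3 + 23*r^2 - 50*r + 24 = (r - 3)*(r^4 - 4*r^3 - 3*r^2 + 14*r - 8) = (r - 3)*(r - 1)*(r^3 - 3*r^2 - 6*r + 8) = (r - 3)*(r - 1)^2*(r^2 - 2*r - 8) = (r - 4)*(r - 3)*(r - 1)^2*(r + 2)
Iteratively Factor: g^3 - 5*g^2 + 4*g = (g - 4)*(g^2 - g) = g*(g - 4)*(g - 1)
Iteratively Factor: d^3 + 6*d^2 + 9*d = (d + 3)*(d^2 + 3*d) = (d + 3)^2*(d)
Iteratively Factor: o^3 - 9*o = (o)*(o^2 - 9) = o*(o + 3)*(o - 3)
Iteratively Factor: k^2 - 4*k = (k - 4)*(k)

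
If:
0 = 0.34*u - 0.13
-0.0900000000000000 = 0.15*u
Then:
No Solution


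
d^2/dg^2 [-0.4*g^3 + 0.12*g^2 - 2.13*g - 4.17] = 0.24 - 2.4*g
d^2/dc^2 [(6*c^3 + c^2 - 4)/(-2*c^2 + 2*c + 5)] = 2*(-88*c^3 - 162*c^2 - 498*c + 31)/(8*c^6 - 24*c^5 - 36*c^4 + 112*c^3 + 90*c^2 - 150*c - 125)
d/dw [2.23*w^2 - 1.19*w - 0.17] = 4.46*w - 1.19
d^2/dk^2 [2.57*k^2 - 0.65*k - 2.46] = 5.14000000000000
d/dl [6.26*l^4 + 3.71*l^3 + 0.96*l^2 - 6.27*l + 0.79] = 25.04*l^3 + 11.13*l^2 + 1.92*l - 6.27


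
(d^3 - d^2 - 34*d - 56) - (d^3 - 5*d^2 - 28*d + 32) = 4*d^2 - 6*d - 88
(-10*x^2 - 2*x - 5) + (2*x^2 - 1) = -8*x^2 - 2*x - 6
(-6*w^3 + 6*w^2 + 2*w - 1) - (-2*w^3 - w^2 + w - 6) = -4*w^3 + 7*w^2 + w + 5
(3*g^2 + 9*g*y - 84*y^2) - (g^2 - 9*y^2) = 2*g^2 + 9*g*y - 75*y^2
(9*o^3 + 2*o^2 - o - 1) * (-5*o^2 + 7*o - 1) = -45*o^5 + 53*o^4 + 10*o^3 - 4*o^2 - 6*o + 1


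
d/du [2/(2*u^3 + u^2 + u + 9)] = 2*(-6*u^2 - 2*u - 1)/(2*u^3 + u^2 + u + 9)^2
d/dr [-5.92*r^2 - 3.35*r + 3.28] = -11.84*r - 3.35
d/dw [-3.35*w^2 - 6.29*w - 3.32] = -6.7*w - 6.29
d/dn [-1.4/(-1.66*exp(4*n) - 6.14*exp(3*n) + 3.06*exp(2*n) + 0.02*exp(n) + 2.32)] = (-9.296*exp(3*n) - 25.788*exp(2*n) + 8.568*exp(n) + 0.028)*exp(n)/(-1.66*exp(4*n) - 6.14*exp(3*n) + 3.06*exp(2*n) + 0.02*exp(n) + 2.32)^2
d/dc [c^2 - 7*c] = 2*c - 7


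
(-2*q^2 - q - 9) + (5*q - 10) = -2*q^2 + 4*q - 19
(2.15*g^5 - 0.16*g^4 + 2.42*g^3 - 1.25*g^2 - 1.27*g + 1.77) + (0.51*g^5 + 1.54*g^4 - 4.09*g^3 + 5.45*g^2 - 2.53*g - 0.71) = 2.66*g^5 + 1.38*g^4 - 1.67*g^3 + 4.2*g^2 - 3.8*g + 1.06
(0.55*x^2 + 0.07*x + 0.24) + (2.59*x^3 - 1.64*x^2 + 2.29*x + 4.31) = 2.59*x^3 - 1.09*x^2 + 2.36*x + 4.55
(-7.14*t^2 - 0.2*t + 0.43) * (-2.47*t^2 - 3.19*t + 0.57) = 17.6358*t^4 + 23.2706*t^3 - 4.4939*t^2 - 1.4857*t + 0.2451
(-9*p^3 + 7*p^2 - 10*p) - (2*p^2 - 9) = -9*p^3 + 5*p^2 - 10*p + 9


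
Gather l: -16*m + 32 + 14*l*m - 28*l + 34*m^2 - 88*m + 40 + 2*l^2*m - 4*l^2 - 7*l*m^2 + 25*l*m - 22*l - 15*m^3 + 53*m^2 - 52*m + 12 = l^2*(2*m - 4) + l*(-7*m^2 + 39*m - 50) - 15*m^3 + 87*m^2 - 156*m + 84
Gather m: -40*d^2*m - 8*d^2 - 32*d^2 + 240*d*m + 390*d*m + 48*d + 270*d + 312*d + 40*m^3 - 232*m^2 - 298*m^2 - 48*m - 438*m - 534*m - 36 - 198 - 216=-40*d^2 + 630*d + 40*m^3 - 530*m^2 + m*(-40*d^2 + 630*d - 1020) - 450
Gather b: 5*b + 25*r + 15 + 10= 5*b + 25*r + 25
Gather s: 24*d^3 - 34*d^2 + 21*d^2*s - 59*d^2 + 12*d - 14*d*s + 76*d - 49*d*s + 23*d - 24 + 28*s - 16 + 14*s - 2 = 24*d^3 - 93*d^2 + 111*d + s*(21*d^2 - 63*d + 42) - 42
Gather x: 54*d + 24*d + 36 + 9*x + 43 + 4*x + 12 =78*d + 13*x + 91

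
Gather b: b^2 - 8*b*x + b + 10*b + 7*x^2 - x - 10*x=b^2 + b*(11 - 8*x) + 7*x^2 - 11*x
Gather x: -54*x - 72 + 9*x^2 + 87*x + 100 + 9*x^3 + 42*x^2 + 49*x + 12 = 9*x^3 + 51*x^2 + 82*x + 40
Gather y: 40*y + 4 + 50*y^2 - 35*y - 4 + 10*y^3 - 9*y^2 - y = 10*y^3 + 41*y^2 + 4*y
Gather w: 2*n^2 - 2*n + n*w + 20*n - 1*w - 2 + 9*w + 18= 2*n^2 + 18*n + w*(n + 8) + 16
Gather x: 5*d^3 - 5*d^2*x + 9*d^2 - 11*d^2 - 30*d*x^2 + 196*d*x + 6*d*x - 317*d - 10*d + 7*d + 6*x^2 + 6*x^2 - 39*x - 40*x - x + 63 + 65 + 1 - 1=5*d^3 - 2*d^2 - 320*d + x^2*(12 - 30*d) + x*(-5*d^2 + 202*d - 80) + 128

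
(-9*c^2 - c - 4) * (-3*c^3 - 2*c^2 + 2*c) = 27*c^5 + 21*c^4 - 4*c^3 + 6*c^2 - 8*c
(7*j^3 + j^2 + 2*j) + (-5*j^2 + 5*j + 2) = 7*j^3 - 4*j^2 + 7*j + 2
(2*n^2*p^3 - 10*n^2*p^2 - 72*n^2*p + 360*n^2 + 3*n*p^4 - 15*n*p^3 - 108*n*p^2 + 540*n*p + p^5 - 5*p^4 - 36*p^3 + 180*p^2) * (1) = 2*n^2*p^3 - 10*n^2*p^2 - 72*n^2*p + 360*n^2 + 3*n*p^4 - 15*n*p^3 - 108*n*p^2 + 540*n*p + p^5 - 5*p^4 - 36*p^3 + 180*p^2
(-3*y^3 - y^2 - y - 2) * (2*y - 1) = -6*y^4 + y^3 - y^2 - 3*y + 2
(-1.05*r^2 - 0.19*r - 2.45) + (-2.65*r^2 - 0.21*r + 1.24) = -3.7*r^2 - 0.4*r - 1.21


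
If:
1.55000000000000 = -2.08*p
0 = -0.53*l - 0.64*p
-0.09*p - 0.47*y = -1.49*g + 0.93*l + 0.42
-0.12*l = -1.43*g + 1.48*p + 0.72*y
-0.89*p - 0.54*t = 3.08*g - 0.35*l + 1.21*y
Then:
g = 3.30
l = 0.90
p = -0.75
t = -34.84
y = 7.95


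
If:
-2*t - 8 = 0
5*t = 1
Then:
No Solution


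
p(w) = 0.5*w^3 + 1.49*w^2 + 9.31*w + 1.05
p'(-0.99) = 7.83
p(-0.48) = -3.13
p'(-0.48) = 8.23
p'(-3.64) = 18.34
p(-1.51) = -11.33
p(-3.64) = -37.21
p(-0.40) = -2.47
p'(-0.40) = 8.36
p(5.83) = 205.05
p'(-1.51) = 8.23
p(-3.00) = -26.97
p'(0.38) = 10.66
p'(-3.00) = 13.87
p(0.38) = 4.83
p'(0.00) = 9.31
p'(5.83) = 77.67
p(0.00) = 1.05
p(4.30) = 108.39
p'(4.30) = 49.86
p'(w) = 1.5*w^2 + 2.98*w + 9.31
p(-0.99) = -7.19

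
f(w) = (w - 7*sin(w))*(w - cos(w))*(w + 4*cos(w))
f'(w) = (1 - 4*sin(w))*(w - 7*sin(w))*(w - cos(w)) + (1 - 7*cos(w))*(w - cos(w))*(w + 4*cos(w)) + (w - 7*sin(w))*(w + 4*cos(w))*(sin(w) + 1)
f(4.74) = 268.28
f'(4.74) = 294.93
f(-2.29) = 23.91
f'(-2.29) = 21.99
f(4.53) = 204.59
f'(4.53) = 306.71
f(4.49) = 192.34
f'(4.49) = 305.55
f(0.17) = 3.40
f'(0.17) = 15.18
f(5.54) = 418.87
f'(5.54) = 41.84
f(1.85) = -7.75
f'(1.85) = 27.01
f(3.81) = 25.11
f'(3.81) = 152.34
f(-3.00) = -28.15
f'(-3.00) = 129.29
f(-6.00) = -119.57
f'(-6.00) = -70.52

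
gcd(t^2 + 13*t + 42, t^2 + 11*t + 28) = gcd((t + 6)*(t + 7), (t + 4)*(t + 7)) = t + 7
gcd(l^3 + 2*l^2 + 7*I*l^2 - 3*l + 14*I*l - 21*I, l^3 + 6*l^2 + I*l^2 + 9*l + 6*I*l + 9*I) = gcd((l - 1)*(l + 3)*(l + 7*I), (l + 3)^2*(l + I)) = l + 3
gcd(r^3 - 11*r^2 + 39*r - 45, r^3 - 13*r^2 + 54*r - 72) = r - 3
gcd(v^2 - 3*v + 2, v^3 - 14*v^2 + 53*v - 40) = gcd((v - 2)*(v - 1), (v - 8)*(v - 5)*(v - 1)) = v - 1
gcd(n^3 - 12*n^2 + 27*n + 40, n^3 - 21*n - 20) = n^2 - 4*n - 5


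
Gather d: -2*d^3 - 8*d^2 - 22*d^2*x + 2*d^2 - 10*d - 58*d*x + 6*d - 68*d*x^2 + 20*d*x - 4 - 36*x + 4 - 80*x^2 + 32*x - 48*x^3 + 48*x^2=-2*d^3 + d^2*(-22*x - 6) + d*(-68*x^2 - 38*x - 4) - 48*x^3 - 32*x^2 - 4*x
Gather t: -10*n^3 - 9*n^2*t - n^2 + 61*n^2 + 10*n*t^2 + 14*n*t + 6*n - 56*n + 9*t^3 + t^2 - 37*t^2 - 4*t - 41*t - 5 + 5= -10*n^3 + 60*n^2 - 50*n + 9*t^3 + t^2*(10*n - 36) + t*(-9*n^2 + 14*n - 45)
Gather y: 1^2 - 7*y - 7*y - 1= -14*y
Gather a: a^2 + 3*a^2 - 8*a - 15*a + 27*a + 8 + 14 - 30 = 4*a^2 + 4*a - 8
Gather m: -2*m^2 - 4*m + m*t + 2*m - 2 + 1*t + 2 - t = -2*m^2 + m*(t - 2)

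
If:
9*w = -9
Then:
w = -1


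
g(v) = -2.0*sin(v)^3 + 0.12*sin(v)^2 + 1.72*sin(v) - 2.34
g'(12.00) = -0.11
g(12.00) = -2.92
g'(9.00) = -0.73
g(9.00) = -1.75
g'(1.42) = -0.59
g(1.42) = -2.45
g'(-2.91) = -1.31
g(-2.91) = -2.70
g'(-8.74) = 0.64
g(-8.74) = -2.87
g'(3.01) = -1.63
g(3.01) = -2.12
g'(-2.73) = -0.61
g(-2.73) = -2.88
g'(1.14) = -1.26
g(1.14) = -2.18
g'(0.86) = -1.01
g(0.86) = -1.84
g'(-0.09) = 1.64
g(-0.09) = -2.49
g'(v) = -6.0*sin(v)^2*cos(v) + 0.24*sin(v)*cos(v) + 1.72*cos(v)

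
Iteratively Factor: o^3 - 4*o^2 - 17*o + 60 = (o + 4)*(o^2 - 8*o + 15) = (o - 5)*(o + 4)*(o - 3)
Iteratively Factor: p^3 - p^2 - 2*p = (p + 1)*(p^2 - 2*p) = p*(p + 1)*(p - 2)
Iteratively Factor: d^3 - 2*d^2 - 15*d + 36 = (d - 3)*(d^2 + d - 12) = (d - 3)*(d + 4)*(d - 3)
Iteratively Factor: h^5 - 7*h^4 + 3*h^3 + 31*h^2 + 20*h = (h + 1)*(h^4 - 8*h^3 + 11*h^2 + 20*h) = (h - 4)*(h + 1)*(h^3 - 4*h^2 - 5*h) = (h - 4)*(h + 1)^2*(h^2 - 5*h) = h*(h - 4)*(h + 1)^2*(h - 5)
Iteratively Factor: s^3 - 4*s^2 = (s)*(s^2 - 4*s) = s*(s - 4)*(s)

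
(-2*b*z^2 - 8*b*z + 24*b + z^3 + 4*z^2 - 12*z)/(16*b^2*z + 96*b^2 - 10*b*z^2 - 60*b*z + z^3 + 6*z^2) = (z - 2)/(-8*b + z)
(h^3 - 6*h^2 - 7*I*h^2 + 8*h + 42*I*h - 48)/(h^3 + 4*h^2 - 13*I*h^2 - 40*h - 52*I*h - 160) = (h^2 + h*(-6 + I) - 6*I)/(h^2 + h*(4 - 5*I) - 20*I)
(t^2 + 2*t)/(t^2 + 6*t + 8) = t/(t + 4)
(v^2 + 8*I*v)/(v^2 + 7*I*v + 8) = v/(v - I)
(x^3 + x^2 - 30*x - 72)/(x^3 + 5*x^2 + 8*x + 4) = (x^3 + x^2 - 30*x - 72)/(x^3 + 5*x^2 + 8*x + 4)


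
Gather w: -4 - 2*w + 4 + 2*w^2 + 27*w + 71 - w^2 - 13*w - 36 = w^2 + 12*w + 35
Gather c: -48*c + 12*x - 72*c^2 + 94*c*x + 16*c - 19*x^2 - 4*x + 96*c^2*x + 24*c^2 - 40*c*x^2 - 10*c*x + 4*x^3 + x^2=c^2*(96*x - 48) + c*(-40*x^2 + 84*x - 32) + 4*x^3 - 18*x^2 + 8*x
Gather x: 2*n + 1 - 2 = 2*n - 1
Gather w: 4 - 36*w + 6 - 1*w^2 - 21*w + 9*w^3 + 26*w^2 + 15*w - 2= 9*w^3 + 25*w^2 - 42*w + 8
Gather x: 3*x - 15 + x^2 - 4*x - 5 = x^2 - x - 20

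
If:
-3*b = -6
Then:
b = 2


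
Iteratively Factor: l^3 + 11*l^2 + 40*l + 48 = (l + 4)*(l^2 + 7*l + 12) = (l + 3)*(l + 4)*(l + 4)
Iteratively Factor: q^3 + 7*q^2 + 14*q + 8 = (q + 1)*(q^2 + 6*q + 8) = (q + 1)*(q + 4)*(q + 2)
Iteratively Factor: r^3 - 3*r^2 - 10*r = (r + 2)*(r^2 - 5*r) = r*(r + 2)*(r - 5)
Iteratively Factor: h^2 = (h)*(h)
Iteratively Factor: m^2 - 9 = (m - 3)*(m + 3)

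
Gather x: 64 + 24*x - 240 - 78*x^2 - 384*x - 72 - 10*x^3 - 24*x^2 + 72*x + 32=-10*x^3 - 102*x^2 - 288*x - 216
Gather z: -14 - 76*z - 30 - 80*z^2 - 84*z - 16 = -80*z^2 - 160*z - 60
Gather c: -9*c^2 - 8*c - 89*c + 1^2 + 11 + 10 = -9*c^2 - 97*c + 22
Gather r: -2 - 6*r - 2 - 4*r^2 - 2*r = -4*r^2 - 8*r - 4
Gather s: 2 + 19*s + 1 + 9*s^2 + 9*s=9*s^2 + 28*s + 3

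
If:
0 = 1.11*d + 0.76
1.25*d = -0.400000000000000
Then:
No Solution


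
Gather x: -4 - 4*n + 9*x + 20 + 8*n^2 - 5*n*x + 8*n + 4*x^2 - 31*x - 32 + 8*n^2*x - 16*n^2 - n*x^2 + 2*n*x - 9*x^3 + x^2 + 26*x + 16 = -8*n^2 + 4*n - 9*x^3 + x^2*(5 - n) + x*(8*n^2 - 3*n + 4)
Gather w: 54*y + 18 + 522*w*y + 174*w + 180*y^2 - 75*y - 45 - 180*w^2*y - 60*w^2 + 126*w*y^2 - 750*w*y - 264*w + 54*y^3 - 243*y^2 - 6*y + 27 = w^2*(-180*y - 60) + w*(126*y^2 - 228*y - 90) + 54*y^3 - 63*y^2 - 27*y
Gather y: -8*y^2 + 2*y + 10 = -8*y^2 + 2*y + 10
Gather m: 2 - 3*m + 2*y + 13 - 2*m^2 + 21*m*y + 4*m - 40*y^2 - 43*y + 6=-2*m^2 + m*(21*y + 1) - 40*y^2 - 41*y + 21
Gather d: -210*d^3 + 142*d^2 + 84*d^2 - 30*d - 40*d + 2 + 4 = -210*d^3 + 226*d^2 - 70*d + 6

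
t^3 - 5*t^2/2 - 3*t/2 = t*(t - 3)*(t + 1/2)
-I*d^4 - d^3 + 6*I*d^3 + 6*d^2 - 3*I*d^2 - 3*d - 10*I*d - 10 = (d - 5)*(d - 2)*(d - I)*(-I*d - I)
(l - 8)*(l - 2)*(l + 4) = l^3 - 6*l^2 - 24*l + 64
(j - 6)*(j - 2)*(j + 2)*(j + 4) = j^4 - 2*j^3 - 28*j^2 + 8*j + 96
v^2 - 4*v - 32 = (v - 8)*(v + 4)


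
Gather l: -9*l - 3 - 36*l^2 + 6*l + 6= -36*l^2 - 3*l + 3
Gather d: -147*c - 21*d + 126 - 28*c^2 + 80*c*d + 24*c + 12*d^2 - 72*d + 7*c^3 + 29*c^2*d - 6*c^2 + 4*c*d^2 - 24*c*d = 7*c^3 - 34*c^2 - 123*c + d^2*(4*c + 12) + d*(29*c^2 + 56*c - 93) + 126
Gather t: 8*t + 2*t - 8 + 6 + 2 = 10*t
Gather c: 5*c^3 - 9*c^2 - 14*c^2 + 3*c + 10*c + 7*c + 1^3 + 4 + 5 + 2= 5*c^3 - 23*c^2 + 20*c + 12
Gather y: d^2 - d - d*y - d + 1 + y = d^2 - 2*d + y*(1 - d) + 1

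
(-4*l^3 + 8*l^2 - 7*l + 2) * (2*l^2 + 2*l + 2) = -8*l^5 + 8*l^4 - 6*l^3 + 6*l^2 - 10*l + 4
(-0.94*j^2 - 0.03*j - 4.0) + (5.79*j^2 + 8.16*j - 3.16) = 4.85*j^2 + 8.13*j - 7.16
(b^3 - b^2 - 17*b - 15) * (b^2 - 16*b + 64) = b^5 - 17*b^4 + 63*b^3 + 193*b^2 - 848*b - 960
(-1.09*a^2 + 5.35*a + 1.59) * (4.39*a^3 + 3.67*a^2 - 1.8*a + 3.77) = -4.7851*a^5 + 19.4862*a^4 + 28.5766*a^3 - 7.904*a^2 + 17.3075*a + 5.9943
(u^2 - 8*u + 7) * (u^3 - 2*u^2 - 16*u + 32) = u^5 - 10*u^4 + 7*u^3 + 146*u^2 - 368*u + 224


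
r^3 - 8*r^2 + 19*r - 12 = (r - 4)*(r - 3)*(r - 1)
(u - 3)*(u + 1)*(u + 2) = u^3 - 7*u - 6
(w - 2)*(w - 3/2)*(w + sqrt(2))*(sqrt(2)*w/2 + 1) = sqrt(2)*w^4/2 - 7*sqrt(2)*w^3/4 + 2*w^3 - 7*w^2 + 5*sqrt(2)*w^2/2 - 7*sqrt(2)*w/2 + 6*w + 3*sqrt(2)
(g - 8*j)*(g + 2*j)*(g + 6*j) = g^3 - 52*g*j^2 - 96*j^3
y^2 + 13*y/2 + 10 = (y + 5/2)*(y + 4)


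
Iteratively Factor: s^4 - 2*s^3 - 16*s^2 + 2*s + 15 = (s - 5)*(s^3 + 3*s^2 - s - 3) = (s - 5)*(s - 1)*(s^2 + 4*s + 3) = (s - 5)*(s - 1)*(s + 3)*(s + 1)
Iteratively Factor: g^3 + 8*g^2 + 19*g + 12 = (g + 1)*(g^2 + 7*g + 12) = (g + 1)*(g + 3)*(g + 4)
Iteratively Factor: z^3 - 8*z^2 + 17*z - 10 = (z - 5)*(z^2 - 3*z + 2) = (z - 5)*(z - 1)*(z - 2)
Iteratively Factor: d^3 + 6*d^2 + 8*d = (d + 2)*(d^2 + 4*d) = (d + 2)*(d + 4)*(d)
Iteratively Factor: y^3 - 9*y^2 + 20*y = (y)*(y^2 - 9*y + 20) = y*(y - 5)*(y - 4)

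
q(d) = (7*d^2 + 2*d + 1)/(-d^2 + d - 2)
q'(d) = (2*d - 1)*(7*d^2 + 2*d + 1)/(-d^2 + d - 2)^2 + (14*d + 2)/(-d^2 + d - 2)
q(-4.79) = -5.11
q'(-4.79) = 0.37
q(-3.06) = -4.19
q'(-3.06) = 0.76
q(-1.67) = -2.66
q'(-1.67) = 1.52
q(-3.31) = -4.37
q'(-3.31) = 0.68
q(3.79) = -8.68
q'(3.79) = 0.16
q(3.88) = -8.66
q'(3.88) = 0.17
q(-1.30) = -2.05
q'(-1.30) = 1.77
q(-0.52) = -0.66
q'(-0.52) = 1.41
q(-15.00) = -6.39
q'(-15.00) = 0.04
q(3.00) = -8.75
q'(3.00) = -0.03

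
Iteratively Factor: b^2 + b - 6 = (b - 2)*(b + 3)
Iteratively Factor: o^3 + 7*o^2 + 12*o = (o + 4)*(o^2 + 3*o) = o*(o + 4)*(o + 3)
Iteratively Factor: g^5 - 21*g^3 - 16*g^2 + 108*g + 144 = (g + 3)*(g^4 - 3*g^3 - 12*g^2 + 20*g + 48) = (g - 3)*(g + 3)*(g^3 - 12*g - 16) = (g - 4)*(g - 3)*(g + 3)*(g^2 + 4*g + 4) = (g - 4)*(g - 3)*(g + 2)*(g + 3)*(g + 2)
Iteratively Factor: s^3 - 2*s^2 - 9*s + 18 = (s - 2)*(s^2 - 9) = (s - 3)*(s - 2)*(s + 3)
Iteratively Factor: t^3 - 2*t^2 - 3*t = (t - 3)*(t^2 + t) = (t - 3)*(t + 1)*(t)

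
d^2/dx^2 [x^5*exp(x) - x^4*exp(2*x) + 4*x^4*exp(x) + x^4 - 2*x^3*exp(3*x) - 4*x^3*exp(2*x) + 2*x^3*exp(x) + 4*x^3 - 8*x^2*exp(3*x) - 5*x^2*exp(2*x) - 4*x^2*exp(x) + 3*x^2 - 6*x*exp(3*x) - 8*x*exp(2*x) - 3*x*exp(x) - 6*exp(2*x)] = x^5*exp(x) - 4*x^4*exp(2*x) + 14*x^4*exp(x) - 18*x^3*exp(3*x) - 32*x^3*exp(2*x) + 54*x^3*exp(x) - 108*x^2*exp(3*x) - 80*x^2*exp(2*x) + 56*x^2*exp(x) + 12*x^2 - 162*x*exp(3*x) - 96*x*exp(2*x) - 7*x*exp(x) + 24*x - 52*exp(3*x) - 66*exp(2*x) - 14*exp(x) + 6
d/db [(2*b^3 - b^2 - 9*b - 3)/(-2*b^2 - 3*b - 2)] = (-4*b^4 - 12*b^3 - 27*b^2 - 8*b + 9)/(4*b^4 + 12*b^3 + 17*b^2 + 12*b + 4)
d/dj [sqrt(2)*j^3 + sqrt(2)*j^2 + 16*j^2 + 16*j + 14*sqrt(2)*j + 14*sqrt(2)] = 3*sqrt(2)*j^2 + 2*sqrt(2)*j + 32*j + 16 + 14*sqrt(2)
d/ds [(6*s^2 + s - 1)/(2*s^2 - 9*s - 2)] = (-56*s^2 - 20*s - 11)/(4*s^4 - 36*s^3 + 73*s^2 + 36*s + 4)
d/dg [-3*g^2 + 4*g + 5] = 4 - 6*g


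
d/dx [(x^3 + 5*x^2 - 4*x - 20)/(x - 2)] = 2*x + 7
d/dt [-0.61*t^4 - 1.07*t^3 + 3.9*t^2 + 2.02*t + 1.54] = -2.44*t^3 - 3.21*t^2 + 7.8*t + 2.02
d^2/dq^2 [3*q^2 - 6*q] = 6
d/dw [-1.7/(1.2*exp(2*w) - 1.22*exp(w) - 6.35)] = (4.08*exp(w) - 2.074)*exp(w)/(-1.2*exp(2*w) + 1.22*exp(w) + 6.35)^2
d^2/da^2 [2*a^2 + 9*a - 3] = 4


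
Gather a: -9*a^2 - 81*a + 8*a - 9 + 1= -9*a^2 - 73*a - 8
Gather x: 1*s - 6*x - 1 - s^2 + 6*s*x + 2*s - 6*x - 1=-s^2 + 3*s + x*(6*s - 12) - 2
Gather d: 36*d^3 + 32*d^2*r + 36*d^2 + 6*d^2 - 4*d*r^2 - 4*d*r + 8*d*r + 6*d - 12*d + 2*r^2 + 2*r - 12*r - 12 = 36*d^3 + d^2*(32*r + 42) + d*(-4*r^2 + 4*r - 6) + 2*r^2 - 10*r - 12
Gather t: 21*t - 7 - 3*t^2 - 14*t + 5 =-3*t^2 + 7*t - 2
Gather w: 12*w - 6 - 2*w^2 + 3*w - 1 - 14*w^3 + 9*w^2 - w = -14*w^3 + 7*w^2 + 14*w - 7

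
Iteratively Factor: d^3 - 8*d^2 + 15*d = (d - 3)*(d^2 - 5*d) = d*(d - 3)*(d - 5)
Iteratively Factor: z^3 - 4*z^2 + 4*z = (z - 2)*(z^2 - 2*z) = (z - 2)^2*(z)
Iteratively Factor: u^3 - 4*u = (u)*(u^2 - 4) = u*(u + 2)*(u - 2)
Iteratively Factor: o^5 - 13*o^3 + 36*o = (o - 2)*(o^4 + 2*o^3 - 9*o^2 - 18*o) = o*(o - 2)*(o^3 + 2*o^2 - 9*o - 18) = o*(o - 2)*(o + 2)*(o^2 - 9) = o*(o - 2)*(o + 2)*(o + 3)*(o - 3)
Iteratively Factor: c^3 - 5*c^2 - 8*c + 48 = (c - 4)*(c^2 - c - 12) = (c - 4)*(c + 3)*(c - 4)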